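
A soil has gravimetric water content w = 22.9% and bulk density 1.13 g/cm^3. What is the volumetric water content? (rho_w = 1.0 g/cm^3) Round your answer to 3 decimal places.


Step 1: theta = (w / 100) * BD / rho_w
Step 2: theta = (22.9 / 100) * 1.13 / 1.0
Step 3: theta = 0.229 * 1.13
Step 4: theta = 0.259

0.259


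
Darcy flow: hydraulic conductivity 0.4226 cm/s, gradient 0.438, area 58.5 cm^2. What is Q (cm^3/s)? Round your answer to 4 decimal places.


Step 1: Apply Darcy's law: Q = K * i * A
Step 2: Q = 0.4226 * 0.438 * 58.5
Step 3: Q = 10.8283 cm^3/s

10.8283


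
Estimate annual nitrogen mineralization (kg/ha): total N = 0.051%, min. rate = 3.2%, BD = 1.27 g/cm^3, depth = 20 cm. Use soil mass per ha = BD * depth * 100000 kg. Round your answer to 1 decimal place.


Step 1: Soil mass per ha = BD * depth * 100000 = 1.27 * 20 * 100000 = 2540000 kg
Step 2: Total N pool = soil mass * N%/100 = 2540000 * 0.051/100 = 1295.4 kg/ha
Step 3: N mineralized = N pool * rate%/100 = 1295.4 * 3.2/100 = 41.5 kg/ha/yr

41.5


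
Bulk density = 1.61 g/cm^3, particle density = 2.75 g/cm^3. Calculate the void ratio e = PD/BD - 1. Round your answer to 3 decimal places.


Step 1: e = PD / BD - 1
Step 2: e = 2.75 / 1.61 - 1
Step 3: e = 1.70807 - 1
Step 4: e = 0.708

0.708


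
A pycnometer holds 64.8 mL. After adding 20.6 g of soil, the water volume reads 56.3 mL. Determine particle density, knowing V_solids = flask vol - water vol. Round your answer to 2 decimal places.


Step 1: Volume of solids = flask volume - water volume with soil
Step 2: V_solids = 64.8 - 56.3 = 8.5 mL
Step 3: Particle density = mass / V_solids = 20.6 / 8.5 = 2.42 g/cm^3

2.42


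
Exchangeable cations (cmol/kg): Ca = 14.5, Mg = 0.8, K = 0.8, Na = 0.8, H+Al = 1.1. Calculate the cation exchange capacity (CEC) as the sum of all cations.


Step 1: CEC = Ca + Mg + K + Na + (H+Al)
Step 2: CEC = 14.5 + 0.8 + 0.8 + 0.8 + 1.1
Step 3: CEC = 18.0 cmol/kg

18.0


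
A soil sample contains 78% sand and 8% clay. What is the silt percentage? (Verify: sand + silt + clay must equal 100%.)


Step 1: sand + silt + clay = 100%
Step 2: silt = 100 - sand - clay
Step 3: silt = 100 - 78 - 8
Step 4: silt = 14%

14


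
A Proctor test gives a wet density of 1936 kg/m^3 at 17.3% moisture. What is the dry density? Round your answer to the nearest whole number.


Step 1: Dry density = wet density / (1 + w/100)
Step 2: Dry density = 1936 / (1 + 17.3/100)
Step 3: Dry density = 1936 / 1.173
Step 4: Dry density = 1650 kg/m^3

1650


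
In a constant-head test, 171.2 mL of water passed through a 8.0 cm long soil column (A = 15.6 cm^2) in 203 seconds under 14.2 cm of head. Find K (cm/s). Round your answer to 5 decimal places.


Step 1: K = Q * L / (A * t * h)
Step 2: Numerator = 171.2 * 8.0 = 1369.6
Step 3: Denominator = 15.6 * 203 * 14.2 = 44968.56
Step 4: K = 1369.6 / 44968.56 = 0.03046 cm/s

0.03046


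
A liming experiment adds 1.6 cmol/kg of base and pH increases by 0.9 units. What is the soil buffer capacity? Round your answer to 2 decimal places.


Step 1: BC = change in base / change in pH
Step 2: BC = 1.6 / 0.9
Step 3: BC = 1.78 cmol/(kg*pH unit)

1.78


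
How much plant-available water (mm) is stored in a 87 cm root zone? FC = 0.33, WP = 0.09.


Step 1: Available water = (FC - WP) * depth * 10
Step 2: AW = (0.33 - 0.09) * 87 * 10
Step 3: AW = 0.24 * 87 * 10
Step 4: AW = 208.8 mm

208.8


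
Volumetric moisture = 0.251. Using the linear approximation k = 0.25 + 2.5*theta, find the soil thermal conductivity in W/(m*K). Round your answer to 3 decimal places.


Step 1: k = 0.25 + 2.5 * theta
Step 2: k = 0.25 + 2.5 * 0.251
Step 3: k = 0.25 + 0.628
Step 4: k = 0.878 W/(m*K)

0.878


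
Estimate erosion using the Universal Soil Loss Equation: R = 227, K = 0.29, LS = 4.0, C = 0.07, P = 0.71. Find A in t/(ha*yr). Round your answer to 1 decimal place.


Step 1: A = R * K * LS * C * P
Step 2: R * K = 227 * 0.29 = 65.83
Step 3: (R*K) * LS = 65.83 * 4.0 = 263.32
Step 4: * C * P = 263.32 * 0.07 * 0.71 = 13.1
Step 5: A = 13.1 t/(ha*yr)

13.1


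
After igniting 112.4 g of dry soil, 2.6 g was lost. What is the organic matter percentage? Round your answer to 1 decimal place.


Step 1: OM% = 100 * LOI / sample mass
Step 2: OM = 100 * 2.6 / 112.4
Step 3: OM = 2.3%

2.3


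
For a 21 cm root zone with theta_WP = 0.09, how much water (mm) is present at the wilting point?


Step 1: Water (mm) = theta_WP * depth * 10
Step 2: Water = 0.09 * 21 * 10
Step 3: Water = 18.9 mm

18.9


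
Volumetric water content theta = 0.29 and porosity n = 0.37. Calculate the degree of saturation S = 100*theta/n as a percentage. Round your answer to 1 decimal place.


Step 1: S = 100 * theta_v / n
Step 2: S = 100 * 0.29 / 0.37
Step 3: S = 78.4%

78.4


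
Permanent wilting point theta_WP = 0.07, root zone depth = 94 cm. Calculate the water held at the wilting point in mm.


Step 1: Water (mm) = theta_WP * depth * 10
Step 2: Water = 0.07 * 94 * 10
Step 3: Water = 65.8 mm

65.8


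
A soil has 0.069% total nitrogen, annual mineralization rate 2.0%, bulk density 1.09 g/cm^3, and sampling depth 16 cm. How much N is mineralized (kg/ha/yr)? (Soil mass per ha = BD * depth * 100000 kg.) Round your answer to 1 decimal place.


Step 1: Soil mass per ha = BD * depth * 100000 = 1.09 * 16 * 100000 = 1744000 kg
Step 2: Total N pool = soil mass * N%/100 = 1744000 * 0.069/100 = 1203.36 kg/ha
Step 3: N mineralized = N pool * rate%/100 = 1203.36 * 2.0/100 = 24.1 kg/ha/yr

24.1


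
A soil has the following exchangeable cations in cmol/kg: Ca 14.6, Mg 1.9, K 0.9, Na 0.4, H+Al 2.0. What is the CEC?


Step 1: CEC = Ca + Mg + K + Na + (H+Al)
Step 2: CEC = 14.6 + 1.9 + 0.9 + 0.4 + 2.0
Step 3: CEC = 19.8 cmol/kg

19.8


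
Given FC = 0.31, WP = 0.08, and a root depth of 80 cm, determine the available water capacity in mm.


Step 1: Available water = (FC - WP) * depth * 10
Step 2: AW = (0.31 - 0.08) * 80 * 10
Step 3: AW = 0.23 * 80 * 10
Step 4: AW = 184.0 mm

184.0


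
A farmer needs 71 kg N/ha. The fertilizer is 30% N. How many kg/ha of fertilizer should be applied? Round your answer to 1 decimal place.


Step 1: Fertilizer rate = target N / (N content / 100)
Step 2: Rate = 71 / (30 / 100)
Step 3: Rate = 71 / 0.3
Step 4: Rate = 236.7 kg/ha

236.7


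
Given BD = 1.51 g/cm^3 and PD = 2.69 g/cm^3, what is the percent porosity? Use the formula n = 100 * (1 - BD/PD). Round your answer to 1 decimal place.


Step 1: Formula: n = 100 * (1 - BD / PD)
Step 2: n = 100 * (1 - 1.51 / 2.69)
Step 3: n = 100 * (1 - 0.56134)
Step 4: n = 43.9%

43.9


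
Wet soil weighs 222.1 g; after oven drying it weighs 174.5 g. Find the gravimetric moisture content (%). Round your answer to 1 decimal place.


Step 1: Water mass = wet - dry = 222.1 - 174.5 = 47.6 g
Step 2: w = 100 * water mass / dry mass
Step 3: w = 100 * 47.6 / 174.5 = 27.3%

27.3


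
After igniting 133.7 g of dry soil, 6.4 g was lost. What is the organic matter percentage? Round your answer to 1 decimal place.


Step 1: OM% = 100 * LOI / sample mass
Step 2: OM = 100 * 6.4 / 133.7
Step 3: OM = 4.8%

4.8


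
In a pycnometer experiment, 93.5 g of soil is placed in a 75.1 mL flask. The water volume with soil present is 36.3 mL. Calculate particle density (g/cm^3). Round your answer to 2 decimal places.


Step 1: Volume of solids = flask volume - water volume with soil
Step 2: V_solids = 75.1 - 36.3 = 38.8 mL
Step 3: Particle density = mass / V_solids = 93.5 / 38.8 = 2.41 g/cm^3

2.41


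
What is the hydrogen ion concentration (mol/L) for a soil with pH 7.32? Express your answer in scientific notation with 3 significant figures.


Step 1: [H+] = 10^(-pH)
Step 2: [H+] = 10^(-7.32)
Step 3: [H+] = 4.79e-08 mol/L

4.79e-08


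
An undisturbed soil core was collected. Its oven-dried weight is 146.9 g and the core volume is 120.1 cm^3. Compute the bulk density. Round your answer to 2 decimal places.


Step 1: Identify the formula: BD = dry mass / volume
Step 2: Substitute values: BD = 146.9 / 120.1
Step 3: BD = 1.22 g/cm^3

1.22


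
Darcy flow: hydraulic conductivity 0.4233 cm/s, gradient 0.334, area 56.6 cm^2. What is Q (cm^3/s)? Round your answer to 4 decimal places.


Step 1: Apply Darcy's law: Q = K * i * A
Step 2: Q = 0.4233 * 0.334 * 56.6
Step 3: Q = 8.0022 cm^3/s

8.0022


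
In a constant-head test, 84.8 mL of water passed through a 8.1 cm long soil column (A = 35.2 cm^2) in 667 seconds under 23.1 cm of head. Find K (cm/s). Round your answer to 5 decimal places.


Step 1: K = Q * L / (A * t * h)
Step 2: Numerator = 84.8 * 8.1 = 686.88
Step 3: Denominator = 35.2 * 667 * 23.1 = 542351.04
Step 4: K = 686.88 / 542351.04 = 0.00127 cm/s

0.00127


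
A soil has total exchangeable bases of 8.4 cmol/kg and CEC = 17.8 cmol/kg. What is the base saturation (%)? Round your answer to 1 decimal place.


Step 1: BS = 100 * (sum of bases) / CEC
Step 2: BS = 100 * 8.4 / 17.8
Step 3: BS = 47.2%

47.2


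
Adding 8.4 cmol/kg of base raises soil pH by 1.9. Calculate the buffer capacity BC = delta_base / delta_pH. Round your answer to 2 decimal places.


Step 1: BC = change in base / change in pH
Step 2: BC = 8.4 / 1.9
Step 3: BC = 4.42 cmol/(kg*pH unit)

4.42


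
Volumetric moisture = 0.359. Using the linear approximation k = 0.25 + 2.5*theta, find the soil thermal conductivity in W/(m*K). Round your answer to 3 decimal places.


Step 1: k = 0.25 + 2.5 * theta
Step 2: k = 0.25 + 2.5 * 0.359
Step 3: k = 0.25 + 0.898
Step 4: k = 1.148 W/(m*K)

1.148


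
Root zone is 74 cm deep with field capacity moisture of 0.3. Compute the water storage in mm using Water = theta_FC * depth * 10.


Step 1: Water (mm) = theta_FC * depth (cm) * 10
Step 2: Water = 0.3 * 74 * 10
Step 3: Water = 222.0 mm

222.0


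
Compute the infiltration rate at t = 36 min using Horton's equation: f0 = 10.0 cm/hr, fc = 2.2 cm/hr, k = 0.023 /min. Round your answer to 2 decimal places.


Step 1: f = fc + (f0 - fc) * exp(-k * t)
Step 2: exp(-0.023 * 36) = 0.436922
Step 3: f = 2.2 + (10.0 - 2.2) * 0.436922
Step 4: f = 2.2 + 7.8 * 0.436922
Step 5: f = 5.61 cm/hr

5.61


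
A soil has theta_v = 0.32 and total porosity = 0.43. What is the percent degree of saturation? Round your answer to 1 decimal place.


Step 1: S = 100 * theta_v / n
Step 2: S = 100 * 0.32 / 0.43
Step 3: S = 74.4%

74.4


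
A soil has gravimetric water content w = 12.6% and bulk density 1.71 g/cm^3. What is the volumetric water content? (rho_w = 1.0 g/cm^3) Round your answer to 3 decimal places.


Step 1: theta = (w / 100) * BD / rho_w
Step 2: theta = (12.6 / 100) * 1.71 / 1.0
Step 3: theta = 0.126 * 1.71
Step 4: theta = 0.215

0.215


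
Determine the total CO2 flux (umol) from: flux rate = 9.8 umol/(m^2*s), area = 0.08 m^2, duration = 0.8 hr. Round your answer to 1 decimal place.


Step 1: Convert time to seconds: 0.8 hr * 3600 = 2880.0 s
Step 2: Total = flux * area * time_s
Step 3: Total = 9.8 * 0.08 * 2880.0
Step 4: Total = 2257.9 umol

2257.9


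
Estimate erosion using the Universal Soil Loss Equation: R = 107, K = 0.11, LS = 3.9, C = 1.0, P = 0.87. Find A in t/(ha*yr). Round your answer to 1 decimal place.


Step 1: A = R * K * LS * C * P
Step 2: R * K = 107 * 0.11 = 11.77
Step 3: (R*K) * LS = 11.77 * 3.9 = 45.903
Step 4: * C * P = 45.903 * 1.0 * 0.87 = 39.9
Step 5: A = 39.9 t/(ha*yr)

39.9


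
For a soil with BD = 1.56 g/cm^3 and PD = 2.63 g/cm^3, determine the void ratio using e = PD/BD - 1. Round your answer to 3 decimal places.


Step 1: e = PD / BD - 1
Step 2: e = 2.63 / 1.56 - 1
Step 3: e = 1.6859 - 1
Step 4: e = 0.686

0.686


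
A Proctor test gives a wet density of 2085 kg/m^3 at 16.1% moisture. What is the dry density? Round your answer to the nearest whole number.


Step 1: Dry density = wet density / (1 + w/100)
Step 2: Dry density = 2085 / (1 + 16.1/100)
Step 3: Dry density = 2085 / 1.161
Step 4: Dry density = 1796 kg/m^3

1796


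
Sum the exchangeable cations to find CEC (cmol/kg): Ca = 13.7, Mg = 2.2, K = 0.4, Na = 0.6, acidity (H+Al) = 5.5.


Step 1: CEC = Ca + Mg + K + Na + (H+Al)
Step 2: CEC = 13.7 + 2.2 + 0.4 + 0.6 + 5.5
Step 3: CEC = 22.4 cmol/kg

22.4


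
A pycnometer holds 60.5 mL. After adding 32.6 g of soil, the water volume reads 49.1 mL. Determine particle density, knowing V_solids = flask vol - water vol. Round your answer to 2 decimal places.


Step 1: Volume of solids = flask volume - water volume with soil
Step 2: V_solids = 60.5 - 49.1 = 11.4 mL
Step 3: Particle density = mass / V_solids = 32.6 / 11.4 = 2.86 g/cm^3

2.86


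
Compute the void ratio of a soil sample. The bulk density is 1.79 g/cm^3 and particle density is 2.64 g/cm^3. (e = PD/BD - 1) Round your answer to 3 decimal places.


Step 1: e = PD / BD - 1
Step 2: e = 2.64 / 1.79 - 1
Step 3: e = 1.47486 - 1
Step 4: e = 0.475

0.475


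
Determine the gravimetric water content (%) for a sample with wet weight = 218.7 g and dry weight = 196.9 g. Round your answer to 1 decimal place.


Step 1: Water mass = wet - dry = 218.7 - 196.9 = 21.8 g
Step 2: w = 100 * water mass / dry mass
Step 3: w = 100 * 21.8 / 196.9 = 11.1%

11.1


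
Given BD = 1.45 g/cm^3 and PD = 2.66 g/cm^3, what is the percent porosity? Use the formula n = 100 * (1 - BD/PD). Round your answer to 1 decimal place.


Step 1: Formula: n = 100 * (1 - BD / PD)
Step 2: n = 100 * (1 - 1.45 / 2.66)
Step 3: n = 100 * (1 - 0.54511)
Step 4: n = 45.5%

45.5


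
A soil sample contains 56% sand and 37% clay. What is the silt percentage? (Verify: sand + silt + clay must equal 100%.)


Step 1: sand + silt + clay = 100%
Step 2: silt = 100 - sand - clay
Step 3: silt = 100 - 56 - 37
Step 4: silt = 7%

7


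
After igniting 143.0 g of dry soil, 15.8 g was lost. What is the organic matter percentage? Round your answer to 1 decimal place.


Step 1: OM% = 100 * LOI / sample mass
Step 2: OM = 100 * 15.8 / 143.0
Step 3: OM = 11.0%

11.0


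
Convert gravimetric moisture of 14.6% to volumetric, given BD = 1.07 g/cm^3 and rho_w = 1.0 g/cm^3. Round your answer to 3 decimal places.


Step 1: theta = (w / 100) * BD / rho_w
Step 2: theta = (14.6 / 100) * 1.07 / 1.0
Step 3: theta = 0.146 * 1.07
Step 4: theta = 0.156

0.156


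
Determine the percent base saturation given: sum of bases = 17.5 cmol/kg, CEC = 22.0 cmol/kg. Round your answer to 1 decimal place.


Step 1: BS = 100 * (sum of bases) / CEC
Step 2: BS = 100 * 17.5 / 22.0
Step 3: BS = 79.5%

79.5


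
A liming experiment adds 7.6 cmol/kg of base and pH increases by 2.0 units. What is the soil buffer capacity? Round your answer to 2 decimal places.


Step 1: BC = change in base / change in pH
Step 2: BC = 7.6 / 2.0
Step 3: BC = 3.8 cmol/(kg*pH unit)

3.8


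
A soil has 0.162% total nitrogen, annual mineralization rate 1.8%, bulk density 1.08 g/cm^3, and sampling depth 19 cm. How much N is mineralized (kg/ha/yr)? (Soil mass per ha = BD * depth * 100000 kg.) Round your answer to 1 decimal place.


Step 1: Soil mass per ha = BD * depth * 100000 = 1.08 * 19 * 100000 = 2052000 kg
Step 2: Total N pool = soil mass * N%/100 = 2052000 * 0.162/100 = 3324.24 kg/ha
Step 3: N mineralized = N pool * rate%/100 = 3324.24 * 1.8/100 = 59.8 kg/ha/yr

59.8


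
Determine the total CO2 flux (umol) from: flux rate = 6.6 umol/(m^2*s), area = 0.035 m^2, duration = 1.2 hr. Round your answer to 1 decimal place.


Step 1: Convert time to seconds: 1.2 hr * 3600 = 4320.0 s
Step 2: Total = flux * area * time_s
Step 3: Total = 6.6 * 0.035 * 4320.0
Step 4: Total = 997.9 umol

997.9


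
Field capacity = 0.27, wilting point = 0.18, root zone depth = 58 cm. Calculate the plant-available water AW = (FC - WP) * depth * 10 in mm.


Step 1: Available water = (FC - WP) * depth * 10
Step 2: AW = (0.27 - 0.18) * 58 * 10
Step 3: AW = 0.09 * 58 * 10
Step 4: AW = 52.2 mm

52.2


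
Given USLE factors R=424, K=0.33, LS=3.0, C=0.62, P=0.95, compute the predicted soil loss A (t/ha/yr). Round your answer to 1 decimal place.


Step 1: A = R * K * LS * C * P
Step 2: R * K = 424 * 0.33 = 139.92
Step 3: (R*K) * LS = 139.92 * 3.0 = 419.76
Step 4: * C * P = 419.76 * 0.62 * 0.95 = 247.2
Step 5: A = 247.2 t/(ha*yr)

247.2


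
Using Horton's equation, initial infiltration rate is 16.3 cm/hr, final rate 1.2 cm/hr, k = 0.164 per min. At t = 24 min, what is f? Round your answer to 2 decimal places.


Step 1: f = fc + (f0 - fc) * exp(-k * t)
Step 2: exp(-0.164 * 24) = 0.019526
Step 3: f = 1.2 + (16.3 - 1.2) * 0.019526
Step 4: f = 1.2 + 15.1 * 0.019526
Step 5: f = 1.49 cm/hr

1.49


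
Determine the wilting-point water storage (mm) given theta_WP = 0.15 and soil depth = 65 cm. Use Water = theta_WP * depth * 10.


Step 1: Water (mm) = theta_WP * depth * 10
Step 2: Water = 0.15 * 65 * 10
Step 3: Water = 97.5 mm

97.5


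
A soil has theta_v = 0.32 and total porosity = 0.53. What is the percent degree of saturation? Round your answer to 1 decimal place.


Step 1: S = 100 * theta_v / n
Step 2: S = 100 * 0.32 / 0.53
Step 3: S = 60.4%

60.4


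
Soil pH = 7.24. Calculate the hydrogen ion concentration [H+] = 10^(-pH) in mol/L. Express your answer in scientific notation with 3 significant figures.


Step 1: [H+] = 10^(-pH)
Step 2: [H+] = 10^(-7.24)
Step 3: [H+] = 5.75e-08 mol/L

5.75e-08


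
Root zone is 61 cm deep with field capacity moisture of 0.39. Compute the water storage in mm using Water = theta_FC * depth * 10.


Step 1: Water (mm) = theta_FC * depth (cm) * 10
Step 2: Water = 0.39 * 61 * 10
Step 3: Water = 237.9 mm

237.9


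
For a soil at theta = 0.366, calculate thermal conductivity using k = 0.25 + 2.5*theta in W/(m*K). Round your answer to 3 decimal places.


Step 1: k = 0.25 + 2.5 * theta
Step 2: k = 0.25 + 2.5 * 0.366
Step 3: k = 0.25 + 0.915
Step 4: k = 1.165 W/(m*K)

1.165


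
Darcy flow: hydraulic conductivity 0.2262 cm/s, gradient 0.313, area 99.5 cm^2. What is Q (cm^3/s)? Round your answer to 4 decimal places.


Step 1: Apply Darcy's law: Q = K * i * A
Step 2: Q = 0.2262 * 0.313 * 99.5
Step 3: Q = 7.0447 cm^3/s

7.0447


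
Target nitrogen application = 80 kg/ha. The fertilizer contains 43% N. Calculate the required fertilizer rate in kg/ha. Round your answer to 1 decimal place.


Step 1: Fertilizer rate = target N / (N content / 100)
Step 2: Rate = 80 / (43 / 100)
Step 3: Rate = 80 / 0.43
Step 4: Rate = 186.0 kg/ha

186.0


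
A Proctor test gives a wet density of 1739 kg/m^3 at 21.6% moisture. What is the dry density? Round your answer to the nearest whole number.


Step 1: Dry density = wet density / (1 + w/100)
Step 2: Dry density = 1739 / (1 + 21.6/100)
Step 3: Dry density = 1739 / 1.216
Step 4: Dry density = 1430 kg/m^3

1430


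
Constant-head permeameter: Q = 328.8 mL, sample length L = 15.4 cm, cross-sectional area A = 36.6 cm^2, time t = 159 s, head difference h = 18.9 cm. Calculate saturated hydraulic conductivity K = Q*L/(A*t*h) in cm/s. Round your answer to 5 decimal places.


Step 1: K = Q * L / (A * t * h)
Step 2: Numerator = 328.8 * 15.4 = 5063.52
Step 3: Denominator = 36.6 * 159 * 18.9 = 109986.66
Step 4: K = 5063.52 / 109986.66 = 0.04604 cm/s

0.04604


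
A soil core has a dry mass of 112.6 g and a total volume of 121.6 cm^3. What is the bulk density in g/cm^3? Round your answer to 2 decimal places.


Step 1: Identify the formula: BD = dry mass / volume
Step 2: Substitute values: BD = 112.6 / 121.6
Step 3: BD = 0.93 g/cm^3

0.93


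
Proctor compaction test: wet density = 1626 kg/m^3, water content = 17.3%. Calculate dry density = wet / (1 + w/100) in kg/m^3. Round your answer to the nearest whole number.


Step 1: Dry density = wet density / (1 + w/100)
Step 2: Dry density = 1626 / (1 + 17.3/100)
Step 3: Dry density = 1626 / 1.173
Step 4: Dry density = 1386 kg/m^3

1386


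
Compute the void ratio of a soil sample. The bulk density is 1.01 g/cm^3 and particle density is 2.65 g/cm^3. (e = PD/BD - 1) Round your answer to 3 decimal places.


Step 1: e = PD / BD - 1
Step 2: e = 2.65 / 1.01 - 1
Step 3: e = 2.62376 - 1
Step 4: e = 1.624

1.624


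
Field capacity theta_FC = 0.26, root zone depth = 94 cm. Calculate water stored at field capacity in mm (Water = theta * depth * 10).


Step 1: Water (mm) = theta_FC * depth (cm) * 10
Step 2: Water = 0.26 * 94 * 10
Step 3: Water = 244.4 mm

244.4


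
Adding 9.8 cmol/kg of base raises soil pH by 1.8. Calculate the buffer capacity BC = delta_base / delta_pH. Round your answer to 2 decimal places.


Step 1: BC = change in base / change in pH
Step 2: BC = 9.8 / 1.8
Step 3: BC = 5.44 cmol/(kg*pH unit)

5.44


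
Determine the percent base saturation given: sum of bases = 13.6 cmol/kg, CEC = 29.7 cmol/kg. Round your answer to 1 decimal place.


Step 1: BS = 100 * (sum of bases) / CEC
Step 2: BS = 100 * 13.6 / 29.7
Step 3: BS = 45.8%

45.8


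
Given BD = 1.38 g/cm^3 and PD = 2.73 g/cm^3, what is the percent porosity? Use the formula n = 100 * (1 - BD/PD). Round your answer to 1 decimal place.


Step 1: Formula: n = 100 * (1 - BD / PD)
Step 2: n = 100 * (1 - 1.38 / 2.73)
Step 3: n = 100 * (1 - 0.50549)
Step 4: n = 49.5%

49.5


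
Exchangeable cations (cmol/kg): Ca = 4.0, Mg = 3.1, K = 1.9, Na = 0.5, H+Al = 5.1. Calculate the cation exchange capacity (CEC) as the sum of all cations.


Step 1: CEC = Ca + Mg + K + Na + (H+Al)
Step 2: CEC = 4.0 + 3.1 + 1.9 + 0.5 + 5.1
Step 3: CEC = 14.6 cmol/kg

14.6


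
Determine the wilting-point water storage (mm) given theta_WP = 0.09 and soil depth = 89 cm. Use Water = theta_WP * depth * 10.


Step 1: Water (mm) = theta_WP * depth * 10
Step 2: Water = 0.09 * 89 * 10
Step 3: Water = 80.1 mm

80.1


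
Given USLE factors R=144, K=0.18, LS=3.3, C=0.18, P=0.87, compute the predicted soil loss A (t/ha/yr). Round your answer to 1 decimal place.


Step 1: A = R * K * LS * C * P
Step 2: R * K = 144 * 0.18 = 25.92
Step 3: (R*K) * LS = 25.92 * 3.3 = 85.536
Step 4: * C * P = 85.536 * 0.18 * 0.87 = 13.4
Step 5: A = 13.4 t/(ha*yr)

13.4


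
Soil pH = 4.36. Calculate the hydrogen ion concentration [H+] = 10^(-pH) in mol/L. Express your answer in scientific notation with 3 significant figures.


Step 1: [H+] = 10^(-pH)
Step 2: [H+] = 10^(-4.36)
Step 3: [H+] = 4.37e-05 mol/L

4.37e-05


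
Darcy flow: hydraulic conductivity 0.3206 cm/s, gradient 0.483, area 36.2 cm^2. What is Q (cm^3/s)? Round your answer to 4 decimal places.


Step 1: Apply Darcy's law: Q = K * i * A
Step 2: Q = 0.3206 * 0.483 * 36.2
Step 3: Q = 5.6056 cm^3/s

5.6056


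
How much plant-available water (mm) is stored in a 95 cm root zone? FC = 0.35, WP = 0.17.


Step 1: Available water = (FC - WP) * depth * 10
Step 2: AW = (0.35 - 0.17) * 95 * 10
Step 3: AW = 0.18 * 95 * 10
Step 4: AW = 171.0 mm

171.0


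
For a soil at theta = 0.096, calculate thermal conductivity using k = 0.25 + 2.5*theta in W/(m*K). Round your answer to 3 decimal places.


Step 1: k = 0.25 + 2.5 * theta
Step 2: k = 0.25 + 2.5 * 0.096
Step 3: k = 0.25 + 0.24
Step 4: k = 0.49 W/(m*K)

0.49


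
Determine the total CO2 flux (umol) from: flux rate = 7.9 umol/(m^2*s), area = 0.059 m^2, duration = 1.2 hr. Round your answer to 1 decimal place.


Step 1: Convert time to seconds: 1.2 hr * 3600 = 4320.0 s
Step 2: Total = flux * area * time_s
Step 3: Total = 7.9 * 0.059 * 4320.0
Step 4: Total = 2013.6 umol

2013.6


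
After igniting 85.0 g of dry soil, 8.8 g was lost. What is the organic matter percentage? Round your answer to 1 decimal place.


Step 1: OM% = 100 * LOI / sample mass
Step 2: OM = 100 * 8.8 / 85.0
Step 3: OM = 10.4%

10.4


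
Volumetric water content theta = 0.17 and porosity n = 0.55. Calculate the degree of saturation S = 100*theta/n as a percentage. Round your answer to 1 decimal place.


Step 1: S = 100 * theta_v / n
Step 2: S = 100 * 0.17 / 0.55
Step 3: S = 30.9%

30.9


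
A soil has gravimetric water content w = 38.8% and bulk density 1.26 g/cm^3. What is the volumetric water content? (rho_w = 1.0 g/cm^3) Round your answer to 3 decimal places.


Step 1: theta = (w / 100) * BD / rho_w
Step 2: theta = (38.8 / 100) * 1.26 / 1.0
Step 3: theta = 0.388 * 1.26
Step 4: theta = 0.489

0.489


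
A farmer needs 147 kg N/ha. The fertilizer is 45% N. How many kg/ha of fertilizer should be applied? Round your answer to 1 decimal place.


Step 1: Fertilizer rate = target N / (N content / 100)
Step 2: Rate = 147 / (45 / 100)
Step 3: Rate = 147 / 0.45
Step 4: Rate = 326.7 kg/ha

326.7


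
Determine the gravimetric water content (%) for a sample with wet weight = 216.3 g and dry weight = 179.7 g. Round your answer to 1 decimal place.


Step 1: Water mass = wet - dry = 216.3 - 179.7 = 36.6 g
Step 2: w = 100 * water mass / dry mass
Step 3: w = 100 * 36.6 / 179.7 = 20.4%

20.4


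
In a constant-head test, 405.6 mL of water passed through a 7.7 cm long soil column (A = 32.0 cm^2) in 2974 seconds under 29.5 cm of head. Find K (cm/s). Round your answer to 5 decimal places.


Step 1: K = Q * L / (A * t * h)
Step 2: Numerator = 405.6 * 7.7 = 3123.12
Step 3: Denominator = 32.0 * 2974 * 29.5 = 2807456.0
Step 4: K = 3123.12 / 2807456.0 = 0.00111 cm/s

0.00111


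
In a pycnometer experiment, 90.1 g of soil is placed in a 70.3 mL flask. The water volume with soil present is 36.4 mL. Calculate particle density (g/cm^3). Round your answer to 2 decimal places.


Step 1: Volume of solids = flask volume - water volume with soil
Step 2: V_solids = 70.3 - 36.4 = 33.9 mL
Step 3: Particle density = mass / V_solids = 90.1 / 33.9 = 2.66 g/cm^3

2.66


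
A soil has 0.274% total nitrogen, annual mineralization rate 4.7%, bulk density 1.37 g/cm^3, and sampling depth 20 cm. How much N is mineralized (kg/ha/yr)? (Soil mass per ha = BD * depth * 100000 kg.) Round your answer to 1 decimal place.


Step 1: Soil mass per ha = BD * depth * 100000 = 1.37 * 20 * 100000 = 2740000 kg
Step 2: Total N pool = soil mass * N%/100 = 2740000 * 0.274/100 = 7507.6 kg/ha
Step 3: N mineralized = N pool * rate%/100 = 7507.6 * 4.7/100 = 352.9 kg/ha/yr

352.9


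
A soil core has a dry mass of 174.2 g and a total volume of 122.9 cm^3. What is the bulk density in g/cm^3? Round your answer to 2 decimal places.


Step 1: Identify the formula: BD = dry mass / volume
Step 2: Substitute values: BD = 174.2 / 122.9
Step 3: BD = 1.42 g/cm^3

1.42


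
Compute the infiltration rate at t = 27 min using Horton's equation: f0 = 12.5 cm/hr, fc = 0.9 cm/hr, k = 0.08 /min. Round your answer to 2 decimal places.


Step 1: f = fc + (f0 - fc) * exp(-k * t)
Step 2: exp(-0.08 * 27) = 0.115325
Step 3: f = 0.9 + (12.5 - 0.9) * 0.115325
Step 4: f = 0.9 + 11.6 * 0.115325
Step 5: f = 2.24 cm/hr

2.24


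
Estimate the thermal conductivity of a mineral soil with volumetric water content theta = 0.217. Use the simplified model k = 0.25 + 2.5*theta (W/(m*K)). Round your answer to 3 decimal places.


Step 1: k = 0.25 + 2.5 * theta
Step 2: k = 0.25 + 2.5 * 0.217
Step 3: k = 0.25 + 0.543
Step 4: k = 0.793 W/(m*K)

0.793


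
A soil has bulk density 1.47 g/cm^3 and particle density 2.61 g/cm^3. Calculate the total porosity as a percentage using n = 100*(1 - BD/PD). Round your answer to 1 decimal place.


Step 1: Formula: n = 100 * (1 - BD / PD)
Step 2: n = 100 * (1 - 1.47 / 2.61)
Step 3: n = 100 * (1 - 0.56322)
Step 4: n = 43.7%

43.7


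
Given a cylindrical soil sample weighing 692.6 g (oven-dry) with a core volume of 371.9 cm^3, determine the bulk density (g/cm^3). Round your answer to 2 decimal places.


Step 1: Identify the formula: BD = dry mass / volume
Step 2: Substitute values: BD = 692.6 / 371.9
Step 3: BD = 1.86 g/cm^3

1.86


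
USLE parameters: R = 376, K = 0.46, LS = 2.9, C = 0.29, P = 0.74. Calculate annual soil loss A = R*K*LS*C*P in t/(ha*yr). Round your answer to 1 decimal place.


Step 1: A = R * K * LS * C * P
Step 2: R * K = 376 * 0.46 = 172.96
Step 3: (R*K) * LS = 172.96 * 2.9 = 501.584
Step 4: * C * P = 501.584 * 0.29 * 0.74 = 107.6
Step 5: A = 107.6 t/(ha*yr)

107.6


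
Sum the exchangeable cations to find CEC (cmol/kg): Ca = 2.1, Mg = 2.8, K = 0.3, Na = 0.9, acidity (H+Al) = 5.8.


Step 1: CEC = Ca + Mg + K + Na + (H+Al)
Step 2: CEC = 2.1 + 2.8 + 0.3 + 0.9 + 5.8
Step 3: CEC = 11.9 cmol/kg

11.9


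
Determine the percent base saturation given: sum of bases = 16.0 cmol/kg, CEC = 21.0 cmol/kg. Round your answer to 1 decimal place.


Step 1: BS = 100 * (sum of bases) / CEC
Step 2: BS = 100 * 16.0 / 21.0
Step 3: BS = 76.2%

76.2


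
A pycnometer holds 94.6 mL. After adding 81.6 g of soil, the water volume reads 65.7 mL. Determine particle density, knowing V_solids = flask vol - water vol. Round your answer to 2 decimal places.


Step 1: Volume of solids = flask volume - water volume with soil
Step 2: V_solids = 94.6 - 65.7 = 28.9 mL
Step 3: Particle density = mass / V_solids = 81.6 / 28.9 = 2.82 g/cm^3

2.82


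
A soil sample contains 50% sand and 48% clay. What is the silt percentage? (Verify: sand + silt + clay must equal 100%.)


Step 1: sand + silt + clay = 100%
Step 2: silt = 100 - sand - clay
Step 3: silt = 100 - 50 - 48
Step 4: silt = 2%

2


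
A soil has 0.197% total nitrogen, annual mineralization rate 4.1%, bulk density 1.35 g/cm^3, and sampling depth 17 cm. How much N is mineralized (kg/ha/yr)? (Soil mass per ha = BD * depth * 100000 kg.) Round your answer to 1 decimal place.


Step 1: Soil mass per ha = BD * depth * 100000 = 1.35 * 17 * 100000 = 2295000 kg
Step 2: Total N pool = soil mass * N%/100 = 2295000 * 0.197/100 = 4521.15 kg/ha
Step 3: N mineralized = N pool * rate%/100 = 4521.15 * 4.1/100 = 185.4 kg/ha/yr

185.4


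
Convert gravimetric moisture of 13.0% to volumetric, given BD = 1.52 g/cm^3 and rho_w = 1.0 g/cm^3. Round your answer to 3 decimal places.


Step 1: theta = (w / 100) * BD / rho_w
Step 2: theta = (13.0 / 100) * 1.52 / 1.0
Step 3: theta = 0.13 * 1.52
Step 4: theta = 0.198

0.198


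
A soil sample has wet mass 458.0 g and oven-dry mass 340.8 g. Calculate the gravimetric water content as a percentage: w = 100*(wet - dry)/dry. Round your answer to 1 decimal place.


Step 1: Water mass = wet - dry = 458.0 - 340.8 = 117.2 g
Step 2: w = 100 * water mass / dry mass
Step 3: w = 100 * 117.2 / 340.8 = 34.4%

34.4


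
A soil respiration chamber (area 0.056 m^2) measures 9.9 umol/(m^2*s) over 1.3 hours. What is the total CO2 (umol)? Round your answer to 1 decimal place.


Step 1: Convert time to seconds: 1.3 hr * 3600 = 4680.0 s
Step 2: Total = flux * area * time_s
Step 3: Total = 9.9 * 0.056 * 4680.0
Step 4: Total = 2594.6 umol

2594.6


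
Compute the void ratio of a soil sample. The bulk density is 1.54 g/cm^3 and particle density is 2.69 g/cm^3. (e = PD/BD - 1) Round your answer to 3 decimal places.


Step 1: e = PD / BD - 1
Step 2: e = 2.69 / 1.54 - 1
Step 3: e = 1.74675 - 1
Step 4: e = 0.747

0.747


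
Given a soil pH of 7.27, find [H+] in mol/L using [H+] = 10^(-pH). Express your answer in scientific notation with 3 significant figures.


Step 1: [H+] = 10^(-pH)
Step 2: [H+] = 10^(-7.27)
Step 3: [H+] = 5.37e-08 mol/L

5.37e-08


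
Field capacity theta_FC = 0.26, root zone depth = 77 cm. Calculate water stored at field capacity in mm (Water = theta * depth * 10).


Step 1: Water (mm) = theta_FC * depth (cm) * 10
Step 2: Water = 0.26 * 77 * 10
Step 3: Water = 200.2 mm

200.2


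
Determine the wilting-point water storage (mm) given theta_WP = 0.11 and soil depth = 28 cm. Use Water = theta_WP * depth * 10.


Step 1: Water (mm) = theta_WP * depth * 10
Step 2: Water = 0.11 * 28 * 10
Step 3: Water = 30.8 mm

30.8


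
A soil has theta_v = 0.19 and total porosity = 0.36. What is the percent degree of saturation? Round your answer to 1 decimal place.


Step 1: S = 100 * theta_v / n
Step 2: S = 100 * 0.19 / 0.36
Step 3: S = 52.8%

52.8


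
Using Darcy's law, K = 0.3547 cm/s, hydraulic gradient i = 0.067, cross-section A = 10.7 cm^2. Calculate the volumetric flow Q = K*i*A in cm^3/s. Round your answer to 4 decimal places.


Step 1: Apply Darcy's law: Q = K * i * A
Step 2: Q = 0.3547 * 0.067 * 10.7
Step 3: Q = 0.2543 cm^3/s

0.2543


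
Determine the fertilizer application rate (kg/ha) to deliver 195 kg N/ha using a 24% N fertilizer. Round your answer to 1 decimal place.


Step 1: Fertilizer rate = target N / (N content / 100)
Step 2: Rate = 195 / (24 / 100)
Step 3: Rate = 195 / 0.24
Step 4: Rate = 812.5 kg/ha

812.5


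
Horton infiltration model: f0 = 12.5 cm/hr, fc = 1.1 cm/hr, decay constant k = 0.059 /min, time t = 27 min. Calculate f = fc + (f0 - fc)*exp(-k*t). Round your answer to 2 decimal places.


Step 1: f = fc + (f0 - fc) * exp(-k * t)
Step 2: exp(-0.059 * 27) = 0.203315
Step 3: f = 1.1 + (12.5 - 1.1) * 0.203315
Step 4: f = 1.1 + 11.4 * 0.203315
Step 5: f = 3.42 cm/hr

3.42


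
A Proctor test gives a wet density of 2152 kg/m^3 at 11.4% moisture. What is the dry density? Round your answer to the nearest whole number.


Step 1: Dry density = wet density / (1 + w/100)
Step 2: Dry density = 2152 / (1 + 11.4/100)
Step 3: Dry density = 2152 / 1.114
Step 4: Dry density = 1932 kg/m^3

1932


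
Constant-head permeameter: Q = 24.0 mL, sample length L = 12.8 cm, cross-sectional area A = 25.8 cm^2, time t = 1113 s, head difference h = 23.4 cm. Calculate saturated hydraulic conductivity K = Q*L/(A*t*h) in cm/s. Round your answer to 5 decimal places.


Step 1: K = Q * L / (A * t * h)
Step 2: Numerator = 24.0 * 12.8 = 307.2
Step 3: Denominator = 25.8 * 1113 * 23.4 = 671940.36
Step 4: K = 307.2 / 671940.36 = 0.00046 cm/s

0.00046


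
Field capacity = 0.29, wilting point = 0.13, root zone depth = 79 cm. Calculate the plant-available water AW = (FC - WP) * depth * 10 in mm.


Step 1: Available water = (FC - WP) * depth * 10
Step 2: AW = (0.29 - 0.13) * 79 * 10
Step 3: AW = 0.16 * 79 * 10
Step 4: AW = 126.4 mm

126.4


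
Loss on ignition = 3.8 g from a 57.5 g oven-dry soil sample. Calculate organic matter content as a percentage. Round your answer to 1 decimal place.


Step 1: OM% = 100 * LOI / sample mass
Step 2: OM = 100 * 3.8 / 57.5
Step 3: OM = 6.6%

6.6


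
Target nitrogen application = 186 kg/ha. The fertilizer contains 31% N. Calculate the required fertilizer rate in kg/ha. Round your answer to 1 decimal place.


Step 1: Fertilizer rate = target N / (N content / 100)
Step 2: Rate = 186 / (31 / 100)
Step 3: Rate = 186 / 0.31
Step 4: Rate = 600.0 kg/ha

600.0


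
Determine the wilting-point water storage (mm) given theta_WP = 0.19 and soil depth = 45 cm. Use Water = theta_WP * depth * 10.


Step 1: Water (mm) = theta_WP * depth * 10
Step 2: Water = 0.19 * 45 * 10
Step 3: Water = 85.5 mm

85.5


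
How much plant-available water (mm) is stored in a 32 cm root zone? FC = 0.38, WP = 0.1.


Step 1: Available water = (FC - WP) * depth * 10
Step 2: AW = (0.38 - 0.1) * 32 * 10
Step 3: AW = 0.28 * 32 * 10
Step 4: AW = 89.6 mm

89.6


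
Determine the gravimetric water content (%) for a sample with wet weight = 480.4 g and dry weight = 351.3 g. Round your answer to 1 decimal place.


Step 1: Water mass = wet - dry = 480.4 - 351.3 = 129.1 g
Step 2: w = 100 * water mass / dry mass
Step 3: w = 100 * 129.1 / 351.3 = 36.7%

36.7


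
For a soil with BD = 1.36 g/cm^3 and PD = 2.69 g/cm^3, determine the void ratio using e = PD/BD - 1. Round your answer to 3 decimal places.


Step 1: e = PD / BD - 1
Step 2: e = 2.69 / 1.36 - 1
Step 3: e = 1.97794 - 1
Step 4: e = 0.978

0.978


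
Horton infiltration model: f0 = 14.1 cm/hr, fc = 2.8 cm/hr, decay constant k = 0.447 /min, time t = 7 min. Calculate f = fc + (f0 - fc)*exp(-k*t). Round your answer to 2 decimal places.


Step 1: f = fc + (f0 - fc) * exp(-k * t)
Step 2: exp(-0.447 * 7) = 0.043762
Step 3: f = 2.8 + (14.1 - 2.8) * 0.043762
Step 4: f = 2.8 + 11.3 * 0.043762
Step 5: f = 3.29 cm/hr

3.29


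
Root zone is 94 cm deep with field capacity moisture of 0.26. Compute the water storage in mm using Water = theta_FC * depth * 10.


Step 1: Water (mm) = theta_FC * depth (cm) * 10
Step 2: Water = 0.26 * 94 * 10
Step 3: Water = 244.4 mm

244.4


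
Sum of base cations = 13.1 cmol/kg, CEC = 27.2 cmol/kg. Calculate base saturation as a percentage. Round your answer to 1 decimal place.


Step 1: BS = 100 * (sum of bases) / CEC
Step 2: BS = 100 * 13.1 / 27.2
Step 3: BS = 48.2%

48.2


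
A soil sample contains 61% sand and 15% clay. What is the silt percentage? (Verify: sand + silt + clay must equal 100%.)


Step 1: sand + silt + clay = 100%
Step 2: silt = 100 - sand - clay
Step 3: silt = 100 - 61 - 15
Step 4: silt = 24%

24


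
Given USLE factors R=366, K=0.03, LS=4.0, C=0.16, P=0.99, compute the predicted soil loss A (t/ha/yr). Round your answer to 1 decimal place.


Step 1: A = R * K * LS * C * P
Step 2: R * K = 366 * 0.03 = 10.98
Step 3: (R*K) * LS = 10.98 * 4.0 = 43.92
Step 4: * C * P = 43.92 * 0.16 * 0.99 = 7.0
Step 5: A = 7.0 t/(ha*yr)

7.0


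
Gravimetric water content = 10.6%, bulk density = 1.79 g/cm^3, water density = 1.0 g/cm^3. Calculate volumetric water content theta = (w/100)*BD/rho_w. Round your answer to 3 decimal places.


Step 1: theta = (w / 100) * BD / rho_w
Step 2: theta = (10.6 / 100) * 1.79 / 1.0
Step 3: theta = 0.106 * 1.79
Step 4: theta = 0.19

0.19


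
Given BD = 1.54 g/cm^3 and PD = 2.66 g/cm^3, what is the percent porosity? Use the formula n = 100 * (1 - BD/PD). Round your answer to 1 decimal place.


Step 1: Formula: n = 100 * (1 - BD / PD)
Step 2: n = 100 * (1 - 1.54 / 2.66)
Step 3: n = 100 * (1 - 0.57895)
Step 4: n = 42.1%

42.1


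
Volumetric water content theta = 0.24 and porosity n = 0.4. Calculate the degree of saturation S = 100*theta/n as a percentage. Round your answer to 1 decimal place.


Step 1: S = 100 * theta_v / n
Step 2: S = 100 * 0.24 / 0.4
Step 3: S = 60.0%

60.0


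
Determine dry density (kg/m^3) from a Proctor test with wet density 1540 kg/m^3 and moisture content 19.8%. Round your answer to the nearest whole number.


Step 1: Dry density = wet density / (1 + w/100)
Step 2: Dry density = 1540 / (1 + 19.8/100)
Step 3: Dry density = 1540 / 1.198
Step 4: Dry density = 1285 kg/m^3

1285


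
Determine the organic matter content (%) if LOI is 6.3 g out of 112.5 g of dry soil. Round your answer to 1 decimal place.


Step 1: OM% = 100 * LOI / sample mass
Step 2: OM = 100 * 6.3 / 112.5
Step 3: OM = 5.6%

5.6


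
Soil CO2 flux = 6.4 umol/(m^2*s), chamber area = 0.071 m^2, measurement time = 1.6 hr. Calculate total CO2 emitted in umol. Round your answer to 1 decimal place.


Step 1: Convert time to seconds: 1.6 hr * 3600 = 5760.0 s
Step 2: Total = flux * area * time_s
Step 3: Total = 6.4 * 0.071 * 5760.0
Step 4: Total = 2617.3 umol

2617.3


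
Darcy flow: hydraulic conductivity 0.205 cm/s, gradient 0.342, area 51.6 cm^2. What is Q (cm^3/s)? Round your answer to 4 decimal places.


Step 1: Apply Darcy's law: Q = K * i * A
Step 2: Q = 0.205 * 0.342 * 51.6
Step 3: Q = 3.6177 cm^3/s

3.6177


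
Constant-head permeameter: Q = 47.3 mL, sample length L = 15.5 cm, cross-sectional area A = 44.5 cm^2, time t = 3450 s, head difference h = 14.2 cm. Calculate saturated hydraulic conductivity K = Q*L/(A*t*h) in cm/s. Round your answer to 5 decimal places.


Step 1: K = Q * L / (A * t * h)
Step 2: Numerator = 47.3 * 15.5 = 733.15
Step 3: Denominator = 44.5 * 3450 * 14.2 = 2180055.0
Step 4: K = 733.15 / 2180055.0 = 0.00034 cm/s

0.00034


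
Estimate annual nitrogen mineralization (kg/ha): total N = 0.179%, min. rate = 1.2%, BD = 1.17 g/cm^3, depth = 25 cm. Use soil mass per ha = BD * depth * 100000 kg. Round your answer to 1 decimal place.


Step 1: Soil mass per ha = BD * depth * 100000 = 1.17 * 25 * 100000 = 2925000 kg
Step 2: Total N pool = soil mass * N%/100 = 2925000 * 0.179/100 = 5235.75 kg/ha
Step 3: N mineralized = N pool * rate%/100 = 5235.75 * 1.2/100 = 62.8 kg/ha/yr

62.8
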